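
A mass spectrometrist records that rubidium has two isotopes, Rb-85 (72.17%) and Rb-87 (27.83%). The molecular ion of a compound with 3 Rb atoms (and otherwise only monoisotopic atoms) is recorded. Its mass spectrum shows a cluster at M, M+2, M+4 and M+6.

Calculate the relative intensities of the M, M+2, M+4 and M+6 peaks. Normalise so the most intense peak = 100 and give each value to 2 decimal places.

Expanding (0.7217 + 0.2783)^3:
P(M) = 0.7217^3 = 0.375898
P(M+2) = 3 × 0.7217^2 × 0.2783^1 = 0.434858
P(M+4) = 3 × 0.7217^1 × 0.2783^2 = 0.167689
P(M+6) = 0.2783^3 = 0.021555
The M+2 peak is largest (0.434858); scaling to 100 gives 86.44 : 100.00 : 38.56 : 4.96.

86.44 : 100.00 : 38.56 : 4.96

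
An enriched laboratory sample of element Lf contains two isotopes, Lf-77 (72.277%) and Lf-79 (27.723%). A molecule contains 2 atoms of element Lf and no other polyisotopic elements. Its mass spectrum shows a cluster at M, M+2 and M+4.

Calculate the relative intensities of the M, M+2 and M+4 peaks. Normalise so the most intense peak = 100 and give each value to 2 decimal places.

The 2 Lf atoms are independent, so intensities follow the terms of (0.72277 + 0.27723)^2.
P(M) = 0.72277^2 = 0.522396
P(M+2) = 2 × 0.72277^1 × 0.27723^1 = 0.400747
P(M+4) = 0.27723^2 = 0.076856
The M peak is largest (0.522396); scaling to 100 gives 100.00 : 76.71 : 14.71.

100.00 : 76.71 : 14.71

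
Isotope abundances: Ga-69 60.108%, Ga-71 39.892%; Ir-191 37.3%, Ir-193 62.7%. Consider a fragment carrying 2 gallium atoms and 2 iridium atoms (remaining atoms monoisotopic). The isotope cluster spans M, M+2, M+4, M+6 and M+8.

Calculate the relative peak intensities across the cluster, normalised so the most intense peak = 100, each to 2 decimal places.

12.94 : 60.67 : 100.00 : 67.69 : 16.10

Gallium pattern (n=2): 0.36129717 : 0.47956567 : 0.15913717
Iridium pattern (n=2): 0.139129 : 0.467742 : 0.393129
Convolve the two distributions (both contribute in 2-u steps):
  M: 0.36129717×0.139129 = 0.050267
  M+2: 0.36129717×0.467742 + 0.47956567×0.139129 = 0.235715
  M+4: 0.36129717×0.393129 + 0.47956567×0.467742 + 0.15913717×0.139129 = 0.388490
  M+6: 0.47956567×0.393129 + 0.15913717×0.467742 = 0.262966
  M+8: 0.15913717×0.393129 = 0.062561
Scale to base peak (0.388490) = 100: 12.94 : 60.67 : 100.00 : 67.69 : 16.10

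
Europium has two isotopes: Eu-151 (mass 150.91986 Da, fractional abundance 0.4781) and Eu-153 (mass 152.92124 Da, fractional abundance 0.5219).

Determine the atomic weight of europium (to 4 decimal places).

151.9644 Da

The abundance-weighted mean is 0.4781 × 150.91986 + 0.5219 × 152.92124
= 72.154785 + 79.809595 = 151.964380 Da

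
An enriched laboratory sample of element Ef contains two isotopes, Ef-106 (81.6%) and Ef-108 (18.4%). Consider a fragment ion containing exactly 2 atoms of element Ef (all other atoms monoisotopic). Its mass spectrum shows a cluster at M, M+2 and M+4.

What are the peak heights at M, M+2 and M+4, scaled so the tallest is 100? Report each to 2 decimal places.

Expanding (0.816 + 0.184)^2:
P(M) = 0.816^2 = 0.665856
P(M+2) = 2 × 0.816^1 × 0.184^1 = 0.300288
P(M+4) = 0.184^2 = 0.033856
The M peak is largest (0.665856); scaling to 100 gives 100.00 : 45.10 : 5.08.

100.00 : 45.10 : 5.08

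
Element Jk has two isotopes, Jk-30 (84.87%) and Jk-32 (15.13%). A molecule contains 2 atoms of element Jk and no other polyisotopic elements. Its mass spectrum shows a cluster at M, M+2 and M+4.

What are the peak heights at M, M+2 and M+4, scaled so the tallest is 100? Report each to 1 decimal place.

Each Jk atom is independently Jk-30 (p = 0.8487) or Jk-32 (q = 0.1513); the cluster is the binomial expansion (p + q)^2.
P(M) = 0.8487^2 = 0.720292
P(M+2) = 2 × 0.8487^1 × 0.1513^1 = 0.256817
P(M+4) = 0.1513^2 = 0.022892
The M peak is largest (0.720292); scaling to 100 gives 100.0 : 35.7 : 3.2.

100.0 : 35.7 : 3.2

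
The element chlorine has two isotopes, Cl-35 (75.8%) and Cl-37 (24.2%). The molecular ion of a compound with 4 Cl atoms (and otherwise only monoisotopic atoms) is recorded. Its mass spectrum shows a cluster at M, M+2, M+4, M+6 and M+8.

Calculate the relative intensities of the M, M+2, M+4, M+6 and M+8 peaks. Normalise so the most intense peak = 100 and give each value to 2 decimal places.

78.31 : 100.00 : 47.89 : 10.19 : 0.81

Expanding (0.758 + 0.242)^4:
P(M) = 0.758^4 = 0.330124
P(M+2) = 4 × 0.758^3 × 0.242^1 = 0.421583
P(M+4) = 6 × 0.758^2 × 0.242^2 = 0.201893
P(M+6) = 4 × 0.758^1 × 0.242^3 = 0.042971
P(M+8) = 0.242^4 = 0.003430
The M+2 peak is largest (0.421583); scaling to 100 gives 78.31 : 100.00 : 47.89 : 10.19 : 0.81.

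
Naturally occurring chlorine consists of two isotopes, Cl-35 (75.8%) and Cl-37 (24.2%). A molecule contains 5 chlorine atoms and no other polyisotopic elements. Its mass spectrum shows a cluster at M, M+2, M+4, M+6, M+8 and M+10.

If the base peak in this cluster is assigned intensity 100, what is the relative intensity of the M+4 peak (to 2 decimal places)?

63.85

Term probabilities: M 0.2502, M+2 0.3994, M+4 0.2551, M+6 0.0814, M+8 0.0130, M+10 0.0008. Base peak = M+2.
P(M+2) = C(5,1) × 0.758^4 × 0.242^1 = 5 × 0.33012379 × 0.2420 = 0.399450 (base)
P(M+4) = C(5,2) × 0.758^3 × 0.242^2 = 10 × 0.43551951 × 0.058564 = 0.255058
Relative intensity = 0.255058 / 0.399450 × 100 = 63.85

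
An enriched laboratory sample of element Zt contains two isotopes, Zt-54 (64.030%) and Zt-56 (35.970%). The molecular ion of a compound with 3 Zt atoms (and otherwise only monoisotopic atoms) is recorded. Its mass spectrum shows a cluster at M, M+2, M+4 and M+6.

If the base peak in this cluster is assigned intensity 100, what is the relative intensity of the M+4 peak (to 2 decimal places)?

56.18

Term probabilities: M 0.2625, M+2 0.4424, M+4 0.2485, M+6 0.0465. Base peak = M+2.
P(M+2) = C(3,1) × 0.64030^2 × 0.35970^1 = 3 × 0.40998409 × 0.3597 = 0.442414 (base)
P(M+4) = C(3,2) × 0.64030^1 × 0.35970^2 = 3 × 0.6403 × 0.12938409 = 0.248534
Relative intensity = 0.248534 / 0.442414 × 100 = 56.18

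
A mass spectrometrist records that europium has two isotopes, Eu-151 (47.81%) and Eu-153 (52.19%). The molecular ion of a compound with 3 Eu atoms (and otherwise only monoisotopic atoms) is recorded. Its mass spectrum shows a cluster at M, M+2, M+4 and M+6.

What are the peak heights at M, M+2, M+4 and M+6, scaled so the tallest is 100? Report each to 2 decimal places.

27.97 : 91.61 : 100.00 : 36.39

The 3 Eu atoms are independent, so intensities follow the terms of (0.4781 + 0.5219)^3.
P(M) = 0.4781^3 = 0.109284
P(M+2) = 3 × 0.4781^2 × 0.5219^1 = 0.357887
P(M+4) = 3 × 0.4781^1 × 0.5219^2 = 0.390674
P(M+6) = 0.5219^3 = 0.142155
The M+4 peak is largest (0.390674); scaling to 100 gives 27.97 : 91.61 : 100.00 : 36.39.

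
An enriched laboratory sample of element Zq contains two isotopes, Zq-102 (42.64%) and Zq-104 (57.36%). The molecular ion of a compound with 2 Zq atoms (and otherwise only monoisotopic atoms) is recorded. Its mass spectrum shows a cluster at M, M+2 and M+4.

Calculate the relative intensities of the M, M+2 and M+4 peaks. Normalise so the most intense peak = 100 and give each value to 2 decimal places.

37.17 : 100.00 : 67.26

Each Zq atom is independently Zq-102 (p = 0.4264) or Zq-104 (q = 0.5736); the cluster is the binomial expansion (p + q)^2.
P(M) = 0.4264^2 = 0.181817
P(M+2) = 2 × 0.4264^1 × 0.5736^1 = 0.489166
P(M+4) = 0.5736^2 = 0.329017
The M+2 peak is largest (0.489166); scaling to 100 gives 37.17 : 100.00 : 67.26.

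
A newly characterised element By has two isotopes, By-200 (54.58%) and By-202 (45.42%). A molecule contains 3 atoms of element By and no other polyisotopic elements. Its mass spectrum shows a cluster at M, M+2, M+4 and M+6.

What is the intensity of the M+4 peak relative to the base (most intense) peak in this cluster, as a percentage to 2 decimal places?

Binomial terms of (0.5458 + 0.4542)^3: M 0.1626, M+2 0.4059, M+4 0.3378, M+6 0.0937 → M+2 is the base peak.
P(M+2) = C(3,1) × 0.5458^2 × 0.4542^1 = 3 × 0.29789764 × 0.4542 = 0.405915 (base)
P(M+4) = C(3,2) × 0.5458^1 × 0.4542^2 = 3 × 0.5458 × 0.20629764 = 0.337792
Relative intensity = 0.337792 / 0.405915 × 100 = 83.22

83.22%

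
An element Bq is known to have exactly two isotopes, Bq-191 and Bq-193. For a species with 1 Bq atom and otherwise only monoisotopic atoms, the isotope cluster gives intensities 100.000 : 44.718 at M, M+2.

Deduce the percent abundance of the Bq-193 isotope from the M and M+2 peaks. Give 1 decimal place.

30.9%

Write p for the Bq-191 fraction. I(M+2)/I(M) = [C(1,1)·p^0·(1−p)] / p^1 = 1·(1−p)/p = 44.718/100.000 = 0.4472
(1−p)/p = 0.4472/1 = 0.4472  ⇒  p = 1/(1 + 0.4472) = 0.6910
Bq-191: 69.1%, Bq-193: 30.9%.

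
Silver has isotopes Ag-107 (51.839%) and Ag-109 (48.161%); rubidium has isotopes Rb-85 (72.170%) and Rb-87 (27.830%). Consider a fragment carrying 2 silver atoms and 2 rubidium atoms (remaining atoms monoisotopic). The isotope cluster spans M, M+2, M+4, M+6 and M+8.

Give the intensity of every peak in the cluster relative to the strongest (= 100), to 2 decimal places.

38.03 : 100.00 : 92.98 : 35.83 : 4.88

Silver pattern (n=2): 0.26872819 : 0.49932362 : 0.23194819
Rubidium pattern (n=2): 0.52085089 : 0.40169822 : 0.07745089
Convolve the two distributions (both contribute in 2-u steps):
  M: 0.26872819×0.52085089 = 0.139967
  M+2: 0.26872819×0.40169822 + 0.49932362×0.52085089 = 0.368021
  M+4: 0.26872819×0.07745089 + 0.49932362×0.40169822 + 0.23194819×0.52085089 = 0.342201
  M+6: 0.49932362×0.07745089 + 0.23194819×0.40169822 = 0.131846
  M+8: 0.23194819×0.07745089 = 0.017965
Scale to base peak (0.368021) = 100: 38.03 : 100.00 : 92.98 : 35.83 : 4.88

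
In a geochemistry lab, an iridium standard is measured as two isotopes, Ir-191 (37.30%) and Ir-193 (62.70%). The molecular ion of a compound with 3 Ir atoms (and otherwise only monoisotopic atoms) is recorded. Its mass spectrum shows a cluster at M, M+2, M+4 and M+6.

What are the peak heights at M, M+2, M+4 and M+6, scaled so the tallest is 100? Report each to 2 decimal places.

11.80 : 59.49 : 100.00 : 56.03

Each Ir atom is independently Ir-191 (p = 0.3730) or Ir-193 (q = 0.6270); the cluster is the binomial expansion (p + q)^3.
P(M) = 0.3730^3 = 0.051895
P(M+2) = 3 × 0.3730^2 × 0.6270^1 = 0.261702
P(M+4) = 3 × 0.3730^1 × 0.6270^2 = 0.439911
P(M+6) = 0.6270^3 = 0.246492
The M+4 peak is largest (0.439911); scaling to 100 gives 11.80 : 59.49 : 100.00 : 56.03.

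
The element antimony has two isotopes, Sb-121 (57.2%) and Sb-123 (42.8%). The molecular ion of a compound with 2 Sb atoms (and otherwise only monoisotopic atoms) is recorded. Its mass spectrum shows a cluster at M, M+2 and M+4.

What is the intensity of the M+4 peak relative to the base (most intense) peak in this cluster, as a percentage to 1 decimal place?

Binomial terms of (0.572 + 0.428)^2: M 0.3272, M+2 0.4896, M+4 0.1832 → M+2 is the base peak.
P(M+2) = C(2,1) × 0.572^1 × 0.428^1 = 2 × 0.5720 × 0.4280 = 0.489632 (base)
P(M+4) = C(2,2) × 0.572^0 × 0.428^2 = 1 × 1.0000 × 0.183184 = 0.183184
Relative intensity = 0.183184 / 0.489632 × 100 = 37.4

37.4%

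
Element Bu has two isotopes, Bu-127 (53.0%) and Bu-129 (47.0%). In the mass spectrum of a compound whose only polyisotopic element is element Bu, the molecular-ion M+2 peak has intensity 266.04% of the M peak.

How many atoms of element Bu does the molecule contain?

3

With n Bu atoms, P(M+2)/P(M) = C(n,1)·p^(n−1)q / p^n = n·q/p = n · 0.470/0.530.
n = 2.6604 × 0.530/0.470 = 3.00 ≈ 3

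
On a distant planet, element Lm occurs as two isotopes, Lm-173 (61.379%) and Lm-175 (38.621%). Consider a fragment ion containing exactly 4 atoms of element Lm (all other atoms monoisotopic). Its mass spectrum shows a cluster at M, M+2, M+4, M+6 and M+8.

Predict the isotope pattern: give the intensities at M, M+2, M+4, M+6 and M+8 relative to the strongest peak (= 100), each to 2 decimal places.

39.73 : 100.00 : 94.38 : 39.59 : 6.23

Each Lm atom is independently Lm-173 (p = 0.61379) or Lm-175 (q = 0.38621); the cluster is the binomial expansion (p + q)^4.
P(M) = 0.61379^4 = 0.141932
P(M+2) = 4 × 0.61379^3 × 0.38621^1 = 0.357226
P(M+4) = 6 × 0.61379^2 × 0.38621^2 = 0.337161
P(M+6) = 4 × 0.61379^1 × 0.38621^3 = 0.141433
P(M+8) = 0.38621^4 = 0.022248
The M+2 peak is largest (0.357226); scaling to 100 gives 39.73 : 100.00 : 94.38 : 39.59 : 6.23.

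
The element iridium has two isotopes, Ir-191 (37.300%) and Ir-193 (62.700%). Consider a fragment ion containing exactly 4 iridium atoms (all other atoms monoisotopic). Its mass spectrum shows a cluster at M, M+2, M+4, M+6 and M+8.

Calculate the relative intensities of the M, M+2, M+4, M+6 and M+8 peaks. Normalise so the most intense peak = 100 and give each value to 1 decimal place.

5.3 : 35.4 : 89.2 : 100.0 : 42.0

Expanding (0.37300 + 0.62700)^4:
P(M) = 0.37300^4 = 0.019357
P(M+2) = 4 × 0.37300^3 × 0.62700^1 = 0.130153
P(M+4) = 6 × 0.37300^2 × 0.62700^2 = 0.328174
P(M+6) = 4 × 0.37300^1 × 0.62700^3 = 0.367766
P(M+8) = 0.62700^4 = 0.154550
The M+6 peak is largest (0.367766); scaling to 100 gives 5.3 : 35.4 : 89.2 : 100.0 : 42.0.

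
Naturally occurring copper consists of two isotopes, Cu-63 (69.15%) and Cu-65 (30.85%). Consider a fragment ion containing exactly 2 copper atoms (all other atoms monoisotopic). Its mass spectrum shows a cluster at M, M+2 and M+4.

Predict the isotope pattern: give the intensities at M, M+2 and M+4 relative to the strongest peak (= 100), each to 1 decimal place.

100.0 : 89.2 : 19.9

The 2 Cu atoms are independent, so intensities follow the terms of (0.6915 + 0.3085)^2.
P(M) = 0.6915^2 = 0.478172
P(M+2) = 2 × 0.6915^1 × 0.3085^1 = 0.426656
P(M+4) = 0.3085^2 = 0.095172
The M peak is largest (0.478172); scaling to 100 gives 100.0 : 89.2 : 19.9.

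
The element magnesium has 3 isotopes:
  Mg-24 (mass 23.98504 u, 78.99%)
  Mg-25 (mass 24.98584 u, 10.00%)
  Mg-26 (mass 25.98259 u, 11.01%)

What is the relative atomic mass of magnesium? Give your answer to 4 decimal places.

Weight each isotope mass by its fractional abundance: 0.7899 × 23.98504 + 0.1000 × 24.98584 + 0.1101 × 25.98259
= 18.945783 + 2.498584 + 2.860683 = 24.305050 u

24.3051 u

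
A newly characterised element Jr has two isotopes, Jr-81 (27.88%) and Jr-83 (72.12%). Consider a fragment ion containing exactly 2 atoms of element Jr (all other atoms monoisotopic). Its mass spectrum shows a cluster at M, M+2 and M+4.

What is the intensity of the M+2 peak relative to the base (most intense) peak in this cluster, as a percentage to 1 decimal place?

77.3%

(0.2788 + 0.7212)^2 gives M 0.0777, M+2 0.4021, M+4 0.5201; the largest is M+4.
P(M+4) = C(2,2) × 0.2788^0 × 0.7212^2 = 1 × 1.0000 × 0.52012944 = 0.520129 (base)
P(M+2) = C(2,1) × 0.2788^1 × 0.7212^1 = 2 × 0.2788 × 0.7212 = 0.402141
Relative intensity = 0.402141 / 0.520129 × 100 = 77.3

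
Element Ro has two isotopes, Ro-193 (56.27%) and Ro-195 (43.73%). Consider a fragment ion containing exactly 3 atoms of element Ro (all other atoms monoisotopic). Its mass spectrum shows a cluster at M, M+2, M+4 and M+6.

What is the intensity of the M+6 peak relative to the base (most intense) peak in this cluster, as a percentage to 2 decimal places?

20.13%

Binomial terms of (0.5627 + 0.4373)^3: M 0.1782, M+2 0.4154, M+4 0.3228, M+6 0.0836 → M+2 is the base peak.
P(M+2) = C(3,1) × 0.5627^2 × 0.4373^1 = 3 × 0.31663129 × 0.4373 = 0.415389 (base)
P(M+6) = C(3,3) × 0.5627^0 × 0.4373^3 = 1 × 1.0000 × 0.08362544 = 0.083625
Relative intensity = 0.083625 / 0.415389 × 100 = 20.13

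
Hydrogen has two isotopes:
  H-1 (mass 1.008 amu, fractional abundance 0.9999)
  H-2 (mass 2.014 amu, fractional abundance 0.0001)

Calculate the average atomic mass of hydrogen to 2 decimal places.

1.01 amu

Ar = Σ fᵢ·mᵢ = 0.9999 × 1.008 + 0.0001 × 2.014
= 1.0079 + 0.0002 = 1.0081 amu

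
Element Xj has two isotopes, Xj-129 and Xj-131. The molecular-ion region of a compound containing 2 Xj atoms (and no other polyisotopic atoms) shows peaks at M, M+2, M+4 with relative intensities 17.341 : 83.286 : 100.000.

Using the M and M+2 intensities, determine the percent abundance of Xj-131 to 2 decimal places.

Let p = fractional abundance of Xj-129. I(M+2)/I(M) = [C(2,1)·p^1·(1−p)] / p^2 = 2·(1−p)/p = 83.286/17.341 = 4.8028
(1−p)/p = 4.8028/2 = 2.4014  ⇒  p = 1/(1 + 2.4014) = 0.2940
Xj-129: 29.40%, Xj-131: 70.60%.

70.60%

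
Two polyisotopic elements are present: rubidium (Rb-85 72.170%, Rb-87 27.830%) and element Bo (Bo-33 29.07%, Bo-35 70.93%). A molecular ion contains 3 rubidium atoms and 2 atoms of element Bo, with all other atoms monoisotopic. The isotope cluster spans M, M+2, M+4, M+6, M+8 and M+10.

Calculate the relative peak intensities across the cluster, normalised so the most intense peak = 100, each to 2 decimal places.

8.30 : 50.12 : 100.00 : 75.73 : 24.37 : 2.83

Rubidium pattern (n=3): 0.37589809 : 0.43485841 : 0.16768892 : 0.02155458
Element Bo pattern (n=2): 0.08450649 : 0.41238702 : 0.50310649
Convolve the two distributions (both contribute in 2-u steps):
  M: 0.37589809×0.08450649 = 0.031766
  M+2: 0.37589809×0.41238702 + 0.43485841×0.08450649 = 0.191764
  M+4: 0.37589809×0.50310649 + 0.43485841×0.41238702 + 0.16768892×0.08450649 = 0.382618
  M+6: 0.43485841×0.50310649 + 0.16768892×0.41238702 + 0.02155458×0.08450649 = 0.289754
  M+8: 0.16768892×0.50310649 + 0.02155458×0.41238702 = 0.093254
  M+10: 0.02155458×0.50310649 = 0.010844
Scale to base peak (0.382618) = 100: 8.30 : 50.12 : 100.00 : 75.73 : 24.37 : 2.83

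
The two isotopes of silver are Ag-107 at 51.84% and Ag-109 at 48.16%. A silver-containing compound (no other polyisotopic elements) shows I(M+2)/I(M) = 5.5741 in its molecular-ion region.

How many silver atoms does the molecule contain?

With n Ag atoms, P(M+2)/P(M) = C(n,1)·p^(n−1)q / p^n = n·q/p = n · 0.4816/0.5184.
n = 5.5741 × 0.5184/0.4816 = 6.00 ≈ 6

6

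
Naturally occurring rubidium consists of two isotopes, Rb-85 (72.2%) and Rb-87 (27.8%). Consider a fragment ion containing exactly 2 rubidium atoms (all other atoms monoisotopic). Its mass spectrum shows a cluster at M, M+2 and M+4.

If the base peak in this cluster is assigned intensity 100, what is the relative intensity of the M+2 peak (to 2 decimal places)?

77.01

Term probabilities: M 0.5213, M+2 0.4014, M+4 0.0773. Base peak = M.
P(M) = C(2,0) × 0.722^2 × 0.278^0 = 1 × 0.521284 × 1.0000 = 0.521284 (base)
P(M+2) = C(2,1) × 0.722^1 × 0.278^1 = 2 × 0.7220 × 0.2780 = 0.401432
Relative intensity = 0.401432 / 0.521284 × 100 = 77.01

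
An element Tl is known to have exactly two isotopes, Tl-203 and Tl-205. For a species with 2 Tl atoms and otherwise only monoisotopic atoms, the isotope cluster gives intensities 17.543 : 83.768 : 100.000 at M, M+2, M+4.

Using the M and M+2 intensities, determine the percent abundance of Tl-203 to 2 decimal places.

Write p for the Tl-203 fraction. I(M+2)/I(M) = [C(2,1)·p^1·(1−p)] / p^2 = 2·(1−p)/p = 83.768/17.543 = 4.7750
(1−p)/p = 4.7750/2 = 2.3875  ⇒  p = 1/(1 + 2.3875) = 0.2952
Tl-203: 29.52%, Tl-205: 70.48%.

29.52%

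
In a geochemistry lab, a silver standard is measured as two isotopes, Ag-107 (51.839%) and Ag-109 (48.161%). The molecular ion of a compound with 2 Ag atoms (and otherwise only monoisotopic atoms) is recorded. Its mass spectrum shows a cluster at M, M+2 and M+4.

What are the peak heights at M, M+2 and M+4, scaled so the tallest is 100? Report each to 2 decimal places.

Expanding (0.51839 + 0.48161)^2:
P(M) = 0.51839^2 = 0.268728
P(M+2) = 2 × 0.51839^1 × 0.48161^1 = 0.499324
P(M+4) = 0.48161^2 = 0.231948
The M+2 peak is largest (0.499324); scaling to 100 gives 53.82 : 100.00 : 46.45.

53.82 : 100.00 : 46.45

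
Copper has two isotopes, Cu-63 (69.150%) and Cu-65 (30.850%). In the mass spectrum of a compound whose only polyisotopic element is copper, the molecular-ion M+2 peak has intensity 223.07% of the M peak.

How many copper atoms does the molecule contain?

5

With n Cu atoms, P(M+2)/P(M) = C(n,1)·p^(n−1)q / p^n = n·q/p = n · 0.30850/0.69150.
n = 2.2307 × 0.69150/0.30850 = 5.00 ≈ 5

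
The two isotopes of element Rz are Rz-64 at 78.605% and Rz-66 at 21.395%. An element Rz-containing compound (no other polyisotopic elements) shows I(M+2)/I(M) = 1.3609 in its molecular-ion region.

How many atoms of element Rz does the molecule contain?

5

The M+2/M ratio from n Rz atoms is n · q/p = n · 0.21395/0.78605.
n = 1.3609 × 0.78605/0.21395 = 5.00 ≈ 5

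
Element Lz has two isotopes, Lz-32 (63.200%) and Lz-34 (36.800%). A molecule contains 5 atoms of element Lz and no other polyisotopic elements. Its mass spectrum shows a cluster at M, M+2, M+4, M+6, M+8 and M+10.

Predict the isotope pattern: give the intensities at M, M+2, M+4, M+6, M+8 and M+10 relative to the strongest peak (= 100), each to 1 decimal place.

The 5 Lz atoms are independent, so intensities follow the terms of (0.63200 + 0.36800)^5.
P(M) = 0.63200^5 = 0.100829
P(M+2) = 5 × 0.63200^4 × 0.36800^1 = 0.293553
P(M+4) = 10 × 0.63200^3 × 0.36800^2 = 0.341859
P(M+6) = 10 × 0.63200^2 × 0.36800^3 = 0.199057
P(M+8) = 5 × 0.63200^1 × 0.36800^4 = 0.057953
P(M+10) = 0.36800^5 = 0.006749
The M+4 peak is largest (0.341859); scaling to 100 gives 29.5 : 85.9 : 100.0 : 58.2 : 17.0 : 2.0.

29.5 : 85.9 : 100.0 : 58.2 : 17.0 : 2.0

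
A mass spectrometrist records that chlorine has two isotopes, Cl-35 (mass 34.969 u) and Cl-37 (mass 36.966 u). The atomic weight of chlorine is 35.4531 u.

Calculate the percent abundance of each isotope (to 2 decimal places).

Cl-35: 75.76%, Cl-37: 24.24%

Let x be the fractional abundance of Cl-35; then Cl-37 has abundance 1 − x.
34.969·x + 36.966·(1 − x) = 35.4531
(34.969 − 36.966)·x = 35.4531 − 36.966
x = -1.5129 / -1.997 = 0.75759 → 75.76% Cl-35, 24.24% Cl-37.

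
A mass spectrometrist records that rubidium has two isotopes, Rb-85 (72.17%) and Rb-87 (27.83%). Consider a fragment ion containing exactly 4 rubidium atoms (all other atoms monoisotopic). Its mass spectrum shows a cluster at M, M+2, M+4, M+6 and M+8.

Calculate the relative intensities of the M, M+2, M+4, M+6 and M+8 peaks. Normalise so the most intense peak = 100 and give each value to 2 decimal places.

Expanding (0.7217 + 0.2783)^4:
P(M) = 0.7217^4 = 0.271286
P(M+2) = 4 × 0.7217^3 × 0.2783^1 = 0.418450
P(M+4) = 6 × 0.7217^2 × 0.2783^2 = 0.242042
P(M+6) = 4 × 0.7217^1 × 0.2783^3 = 0.062224
P(M+8) = 0.2783^4 = 0.005999
The M+2 peak is largest (0.418450); scaling to 100 gives 64.83 : 100.00 : 57.84 : 14.87 : 1.43.

64.83 : 100.00 : 57.84 : 14.87 : 1.43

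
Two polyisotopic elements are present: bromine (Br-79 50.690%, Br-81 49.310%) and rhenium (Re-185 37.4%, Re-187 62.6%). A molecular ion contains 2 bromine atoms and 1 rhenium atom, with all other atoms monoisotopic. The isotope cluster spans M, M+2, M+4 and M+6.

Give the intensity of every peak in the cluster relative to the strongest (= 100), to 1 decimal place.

23.8 : 86.1 : 100.0 : 37.7

Bromine pattern (n=2): 0.25694761 : 0.49990478 : 0.24314761
Rhenium pattern (n=1): 0.3740 : 0.6260
Convolve the two distributions (both contribute in 2-u steps):
  M: 0.25694761×0.3740 = 0.096098
  M+2: 0.25694761×0.6260 + 0.49990478×0.3740 = 0.347814
  M+4: 0.49990478×0.6260 + 0.24314761×0.3740 = 0.403878
  M+6: 0.24314761×0.6260 = 0.152210
Scale to base peak (0.403878) = 100: 23.8 : 86.1 : 100.0 : 37.7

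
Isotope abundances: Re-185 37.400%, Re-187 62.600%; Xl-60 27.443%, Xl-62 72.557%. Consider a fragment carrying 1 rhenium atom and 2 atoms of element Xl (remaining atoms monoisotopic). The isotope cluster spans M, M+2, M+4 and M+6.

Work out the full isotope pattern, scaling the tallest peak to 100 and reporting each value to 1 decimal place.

6.3 : 43.9 : 100.0 : 73.9

Rhenium pattern (n=1): 0.3740 : 0.6260
Element Xl pattern (n=2): 0.07531182 : 0.39823635 : 0.52645182
Convolve the two distributions (both contribute in 2-u steps):
  M: 0.3740×0.07531182 = 0.028167
  M+2: 0.3740×0.39823635 + 0.6260×0.07531182 = 0.196086
  M+4: 0.3740×0.52645182 + 0.6260×0.39823635 = 0.446189
  M+6: 0.6260×0.52645182 = 0.329559
Scale to base peak (0.446189) = 100: 6.3 : 43.9 : 100.0 : 73.9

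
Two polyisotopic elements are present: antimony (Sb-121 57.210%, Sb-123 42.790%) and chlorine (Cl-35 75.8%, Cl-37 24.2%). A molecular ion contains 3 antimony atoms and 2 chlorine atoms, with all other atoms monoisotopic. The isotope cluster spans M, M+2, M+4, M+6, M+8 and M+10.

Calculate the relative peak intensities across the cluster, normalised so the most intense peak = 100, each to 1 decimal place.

Antimony pattern (n=3): 0.18724742 : 0.42015297 : 0.3142518 : 0.07834781
Chlorine pattern (n=2): 0.574564 : 0.366872 : 0.058564
Convolve the two distributions (both contribute in 2-u steps):
  M: 0.18724742×0.574564 = 0.107586
  M+2: 0.18724742×0.366872 + 0.42015297×0.574564 = 0.310101
  M+4: 0.18724742×0.058564 + 0.42015297×0.366872 + 0.3142518×0.574564 = 0.345666
  M+6: 0.42015297×0.058564 + 0.3142518×0.366872 + 0.07834781×0.574564 = 0.184912
  M+8: 0.3142518×0.058564 + 0.07834781×0.366872 = 0.047147
  M+10: 0.07834781×0.058564 = 0.004588
Scale to base peak (0.345666) = 100: 31.1 : 89.7 : 100.0 : 53.5 : 13.6 : 1.3

31.1 : 89.7 : 100.0 : 53.5 : 13.6 : 1.3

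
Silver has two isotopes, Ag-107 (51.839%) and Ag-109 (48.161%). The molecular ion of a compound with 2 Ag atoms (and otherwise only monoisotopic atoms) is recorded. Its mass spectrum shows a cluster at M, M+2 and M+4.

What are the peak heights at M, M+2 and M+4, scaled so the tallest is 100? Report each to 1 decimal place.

The 2 Ag atoms are independent, so intensities follow the terms of (0.51839 + 0.48161)^2.
P(M) = 0.51839^2 = 0.268728
P(M+2) = 2 × 0.51839^1 × 0.48161^1 = 0.499324
P(M+4) = 0.48161^2 = 0.231948
The M+2 peak is largest (0.499324); scaling to 100 gives 53.8 : 100.0 : 46.5.

53.8 : 100.0 : 46.5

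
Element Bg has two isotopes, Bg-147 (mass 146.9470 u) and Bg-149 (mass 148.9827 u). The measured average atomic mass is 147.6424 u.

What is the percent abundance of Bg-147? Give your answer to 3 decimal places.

With x = fraction of Bg-147 (so Bg-149 is 1 − x):
146.9470·x + 148.9827·(1 − x) = 147.6424
(146.9470 − 148.9827)·x = 147.6424 − 148.9827
x = -1.3403 / -2.0357 = 0.65840 → 65.840% Bg-147, 34.160% Bg-149.

65.840%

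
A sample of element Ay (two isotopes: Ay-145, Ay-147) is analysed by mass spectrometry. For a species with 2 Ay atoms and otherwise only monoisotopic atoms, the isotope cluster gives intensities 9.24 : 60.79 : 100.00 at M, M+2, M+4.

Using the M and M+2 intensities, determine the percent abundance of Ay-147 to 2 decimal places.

76.69%

Let p = fractional abundance of Ay-145. I(M+2)/I(M) = [C(2,1)·p^1·(1−p)] / p^2 = 2·(1−p)/p = 60.79/9.24 = 6.5790
(1−p)/p = 6.5790/2 = 3.2895  ⇒  p = 1/(1 + 3.2895) = 0.2331
Ay-145: 23.31%, Ay-147: 76.69%.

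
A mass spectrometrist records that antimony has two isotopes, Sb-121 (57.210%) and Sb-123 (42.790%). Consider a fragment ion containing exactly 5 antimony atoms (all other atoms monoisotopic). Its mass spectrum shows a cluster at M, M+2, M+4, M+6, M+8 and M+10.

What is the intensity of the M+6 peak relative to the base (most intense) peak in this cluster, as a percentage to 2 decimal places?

74.79%

Term probabilities: M 0.0613, M+2 0.2292, M+4 0.3428, M+6 0.2564, M+8 0.0959, M+10 0.0143. Base peak = M+4.
P(M+4) = C(5,2) × 0.57210^3 × 0.42790^2 = 10 × 0.18724742 × 0.18309841 = 0.342847 (base)
P(M+6) = C(5,3) × 0.57210^2 × 0.42790^3 = 10 × 0.32729841 × 0.07834781 = 0.256431
Relative intensity = 0.256431 / 0.342847 × 100 = 74.79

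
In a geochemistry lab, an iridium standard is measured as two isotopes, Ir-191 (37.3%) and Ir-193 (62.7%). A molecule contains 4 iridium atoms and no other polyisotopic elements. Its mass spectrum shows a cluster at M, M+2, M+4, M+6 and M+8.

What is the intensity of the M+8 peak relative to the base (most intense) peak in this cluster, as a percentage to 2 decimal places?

42.02%

Binomial terms of (0.373 + 0.627)^4: M 0.0194, M+2 0.1302, M+4 0.3282, M+6 0.3678, M+8 0.1546 → M+6 is the base peak.
P(M+6) = C(4,3) × 0.373^1 × 0.627^3 = 4 × 0.3730 × 0.24649188 = 0.367766 (base)
P(M+8) = C(4,4) × 0.373^0 × 0.627^4 = 1 × 1.0000 × 0.15455041 = 0.154550
Relative intensity = 0.154550 / 0.367766 × 100 = 42.02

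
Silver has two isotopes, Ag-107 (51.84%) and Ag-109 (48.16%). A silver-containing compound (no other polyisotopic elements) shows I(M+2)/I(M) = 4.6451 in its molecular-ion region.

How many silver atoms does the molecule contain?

5

For n independent Ag atoms, I(M+2)/I(M) = n · (abundance Ag-109) / (abundance Ag-107) = n · 0.4816/0.5184.
n = 4.6451 × 0.5184/0.4816 = 5.00 ≈ 5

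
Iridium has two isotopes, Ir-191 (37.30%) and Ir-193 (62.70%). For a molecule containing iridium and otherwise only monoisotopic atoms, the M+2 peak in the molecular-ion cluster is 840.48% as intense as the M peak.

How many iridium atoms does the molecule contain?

5

For n independent Ir atoms, I(M+2)/I(M) = n · (abundance Ir-193) / (abundance Ir-191) = n · 0.6270/0.3730.
n = 8.4048 × 0.3730/0.6270 = 5.00 ≈ 5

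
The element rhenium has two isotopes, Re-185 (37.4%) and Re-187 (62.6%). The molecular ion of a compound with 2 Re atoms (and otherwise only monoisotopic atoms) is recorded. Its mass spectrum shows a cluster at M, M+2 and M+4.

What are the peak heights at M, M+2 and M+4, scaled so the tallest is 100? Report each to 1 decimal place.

Each Re atom is independently Re-185 (p = 0.374) or Re-187 (q = 0.626); the cluster is the binomial expansion (p + q)^2.
P(M) = 0.374^2 = 0.139876
P(M+2) = 2 × 0.374^1 × 0.626^1 = 0.468248
P(M+4) = 0.626^2 = 0.391876
The M+2 peak is largest (0.468248); scaling to 100 gives 29.9 : 100.0 : 83.7.

29.9 : 100.0 : 83.7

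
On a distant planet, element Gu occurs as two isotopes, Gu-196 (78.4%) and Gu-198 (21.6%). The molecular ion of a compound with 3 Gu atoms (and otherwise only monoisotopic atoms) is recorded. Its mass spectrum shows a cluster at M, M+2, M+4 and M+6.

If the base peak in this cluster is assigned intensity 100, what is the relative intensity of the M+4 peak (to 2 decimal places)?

Term probabilities: M 0.4819, M+2 0.3983, M+4 0.1097, M+6 0.0101. Base peak = M.
P(M) = C(3,0) × 0.784^3 × 0.216^0 = 1 × 0.4818903 × 1.0000 = 0.481890 (base)
P(M+4) = C(3,2) × 0.784^1 × 0.216^2 = 3 × 0.7840 × 0.046656 = 0.109735
Relative intensity = 0.109735 / 0.481890 × 100 = 22.77

22.77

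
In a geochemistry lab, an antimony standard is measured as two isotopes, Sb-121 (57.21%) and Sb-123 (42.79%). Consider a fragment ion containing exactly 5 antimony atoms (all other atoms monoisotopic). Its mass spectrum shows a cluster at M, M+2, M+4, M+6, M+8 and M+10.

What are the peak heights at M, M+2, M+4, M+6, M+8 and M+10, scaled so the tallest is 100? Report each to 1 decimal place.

Each Sb atom is independently Sb-121 (p = 0.5721) or Sb-123 (q = 0.4279); the cluster is the binomial expansion (p + q)^5.
P(M) = 0.5721^5 = 0.061286
P(M+2) = 5 × 0.5721^4 × 0.4279^1 = 0.229192
P(M+4) = 10 × 0.5721^3 × 0.4279^2 = 0.342847
P(M+6) = 10 × 0.5721^2 × 0.4279^3 = 0.256431
P(M+8) = 5 × 0.5721^1 × 0.4279^4 = 0.095898
P(M+10) = 0.4279^5 = 0.014345
The M+4 peak is largest (0.342847); scaling to 100 gives 17.9 : 66.8 : 100.0 : 74.8 : 28.0 : 4.2.

17.9 : 66.8 : 100.0 : 74.8 : 28.0 : 4.2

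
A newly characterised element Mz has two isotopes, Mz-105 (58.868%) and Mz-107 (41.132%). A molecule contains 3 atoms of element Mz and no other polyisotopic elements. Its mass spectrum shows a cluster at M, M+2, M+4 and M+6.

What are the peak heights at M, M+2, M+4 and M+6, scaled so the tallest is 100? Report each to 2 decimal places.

Expanding (0.58868 + 0.41132)^3:
P(M) = 0.58868^3 = 0.204004
P(M+2) = 3 × 0.58868^2 × 0.41132^1 = 0.427622
P(M+4) = 3 × 0.58868^1 × 0.41132^2 = 0.298786
P(M+6) = 0.41132^3 = 0.069589
The M+2 peak is largest (0.427622); scaling to 100 gives 47.71 : 100.00 : 69.87 : 16.27.

47.71 : 100.00 : 69.87 : 16.27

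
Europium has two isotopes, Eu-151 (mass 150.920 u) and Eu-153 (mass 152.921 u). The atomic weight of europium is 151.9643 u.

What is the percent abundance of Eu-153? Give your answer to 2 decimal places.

52.19%

Writing the weighted mean with unknown fraction x of Eu-151:
150.920·x + 152.921·(1 − x) = 151.9643
(150.920 − 152.921)·x = 151.9643 − 152.921
x = -0.9567 / -2.001 = 0.47811 → 47.81% Eu-151, 52.19% Eu-153.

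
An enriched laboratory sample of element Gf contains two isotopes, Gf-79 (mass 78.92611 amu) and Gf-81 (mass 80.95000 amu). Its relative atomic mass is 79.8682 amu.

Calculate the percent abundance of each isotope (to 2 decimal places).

Writing the weighted mean with unknown fraction x of Gf-79:
78.92611·x + 80.95000·(1 − x) = 79.8682
(78.92611 − 80.95000)·x = 79.8682 − 80.95000
x = -1.08180 / -2.02389 = 0.53452 → 53.45% Gf-79, 46.55% Gf-81.

Gf-79: 53.45%, Gf-81: 46.55%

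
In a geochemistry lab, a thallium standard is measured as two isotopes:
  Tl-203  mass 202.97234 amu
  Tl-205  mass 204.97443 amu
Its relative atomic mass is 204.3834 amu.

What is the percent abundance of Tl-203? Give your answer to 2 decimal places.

29.52%

Writing the weighted mean with unknown fraction x of Tl-203:
202.97234·x + 204.97443·(1 − x) = 204.3834
(202.97234 − 204.97443)·x = 204.3834 − 204.97443
x = -0.59103 / -2.00209 = 0.29521 → 29.52% Tl-203, 70.48% Tl-205.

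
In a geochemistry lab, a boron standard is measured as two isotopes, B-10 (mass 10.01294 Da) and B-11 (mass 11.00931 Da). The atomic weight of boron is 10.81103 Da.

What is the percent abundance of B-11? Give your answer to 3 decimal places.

80.100%

With x = fraction of B-10 (so B-11 is 1 − x):
10.01294·x + 11.00931·(1 − x) = 10.81103
(10.01294 − 11.00931)·x = 10.81103 − 11.00931
x = -0.19828 / -0.99637 = 0.19900 → 19.900% B-10, 80.100% B-11.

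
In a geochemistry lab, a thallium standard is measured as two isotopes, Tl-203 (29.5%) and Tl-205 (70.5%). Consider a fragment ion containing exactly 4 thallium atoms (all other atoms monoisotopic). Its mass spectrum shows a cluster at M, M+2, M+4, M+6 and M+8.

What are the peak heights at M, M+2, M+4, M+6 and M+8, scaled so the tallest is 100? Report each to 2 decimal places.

Expanding (0.295 + 0.705)^4:
P(M) = 0.295^4 = 0.007573
P(M+2) = 4 × 0.295^3 × 0.705^1 = 0.072396
P(M+4) = 6 × 0.295^2 × 0.705^2 = 0.259522
P(M+6) = 4 × 0.295^1 × 0.705^3 = 0.413475
P(M+8) = 0.705^4 = 0.247034
The M+6 peak is largest (0.413475); scaling to 100 gives 1.83 : 17.51 : 62.77 : 100.00 : 59.75.

1.83 : 17.51 : 62.77 : 100.00 : 59.75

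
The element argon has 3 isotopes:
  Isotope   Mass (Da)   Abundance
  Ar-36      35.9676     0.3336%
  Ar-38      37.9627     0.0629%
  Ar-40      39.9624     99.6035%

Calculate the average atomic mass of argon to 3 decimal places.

39.948 Da

Ar = Σ fᵢ·mᵢ = 0.003336 × 35.9676 + 0.000629 × 37.9627 + 0.996035 × 39.9624
= 0.11999 + 0.02388 + 39.80395 = 39.94782 Da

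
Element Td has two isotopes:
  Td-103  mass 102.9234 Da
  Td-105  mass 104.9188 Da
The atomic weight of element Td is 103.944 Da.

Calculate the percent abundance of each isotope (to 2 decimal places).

Writing the weighted mean with unknown fraction x of Td-103:
102.9234·x + 104.9188·(1 − x) = 103.944
(102.9234 − 104.9188)·x = 103.944 − 104.9188
x = -0.9748 / -1.9954 = 0.48852 → 48.85% Td-103, 51.15% Td-105.

Td-103: 48.85%, Td-105: 51.15%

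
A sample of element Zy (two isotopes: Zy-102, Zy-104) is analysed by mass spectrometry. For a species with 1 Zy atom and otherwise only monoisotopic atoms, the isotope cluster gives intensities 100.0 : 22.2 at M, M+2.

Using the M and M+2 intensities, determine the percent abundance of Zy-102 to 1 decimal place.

81.8%

If p is the fraction of Zy that is Zy-102, then I(M+2)/I(M) = [C(1,1)·p^0·(1−p)] / p^1 = 1·(1−p)/p = 22.2/100.0 = 0.2220
(1−p)/p = 0.2220/1 = 0.2220  ⇒  p = 1/(1 + 0.2220) = 0.8183
Zy-102: 81.8%, Zy-104: 18.2%.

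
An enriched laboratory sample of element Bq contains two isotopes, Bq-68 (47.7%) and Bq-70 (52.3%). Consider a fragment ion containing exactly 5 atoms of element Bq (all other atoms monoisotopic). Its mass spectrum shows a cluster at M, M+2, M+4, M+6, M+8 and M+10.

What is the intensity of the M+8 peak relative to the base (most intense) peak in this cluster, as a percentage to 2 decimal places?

Binomial terms of (0.477 + 0.523)^5: M 0.0247, M+2 0.1354, M+4 0.2969, M+6 0.3255, M+8 0.1784, M+10 0.0391 → M+6 is the base peak.
P(M+6) = C(5,3) × 0.477^2 × 0.523^3 = 10 × 0.227529 × 0.14305567 = 0.325493 (base)
P(M+8) = C(5,4) × 0.477^1 × 0.523^4 = 5 × 0.4770 × 0.07481811 = 0.178441
Relative intensity = 0.178441 / 0.325493 × 100 = 54.82

54.82%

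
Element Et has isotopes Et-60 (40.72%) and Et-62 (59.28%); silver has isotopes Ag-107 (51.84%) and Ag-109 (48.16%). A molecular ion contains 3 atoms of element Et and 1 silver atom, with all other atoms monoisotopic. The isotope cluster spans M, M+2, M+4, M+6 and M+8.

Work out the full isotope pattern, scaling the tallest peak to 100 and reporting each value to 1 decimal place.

Element Et pattern (n=3): 0.06751858 : 0.29487978 : 0.4292847 : 0.20831694
Silver pattern (n=1): 0.5184 : 0.4816
Convolve the two distributions (both contribute in 2-u steps):
  M: 0.06751858×0.5184 = 0.035002
  M+2: 0.06751858×0.4816 + 0.29487978×0.5184 = 0.185383
  M+4: 0.29487978×0.4816 + 0.4292847×0.5184 = 0.364555
  M+6: 0.4292847×0.4816 + 0.20831694×0.5184 = 0.314735
  M+8: 0.20831694×0.4816 = 0.100325
Scale to base peak (0.364555) = 100: 9.6 : 50.9 : 100.0 : 86.3 : 27.5

9.6 : 50.9 : 100.0 : 86.3 : 27.5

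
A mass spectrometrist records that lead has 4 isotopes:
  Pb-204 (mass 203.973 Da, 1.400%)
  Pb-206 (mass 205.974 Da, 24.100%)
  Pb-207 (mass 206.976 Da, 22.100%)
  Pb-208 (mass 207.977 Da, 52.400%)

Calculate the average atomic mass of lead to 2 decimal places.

207.22 Da

Weight each isotope mass by its fractional abundance: 0.01400 × 203.973 + 0.24100 × 205.974 + 0.22100 × 206.976 + 0.52400 × 207.977
= 2.8556 + 49.6397 + 45.7417 + 108.9799 = 207.2169 Da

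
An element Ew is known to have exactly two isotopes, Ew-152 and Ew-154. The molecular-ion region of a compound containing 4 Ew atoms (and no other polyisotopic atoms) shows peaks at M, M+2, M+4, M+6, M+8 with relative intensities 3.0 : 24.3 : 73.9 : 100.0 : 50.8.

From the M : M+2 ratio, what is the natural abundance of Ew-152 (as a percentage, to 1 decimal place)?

Write p for the Ew-152 fraction. I(M+2)/I(M) = [C(4,1)·p^3·(1−p)] / p^4 = 4·(1−p)/p = 24.3/3.0 = 8.1000
(1−p)/p = 8.1000/4 = 2.0250  ⇒  p = 1/(1 + 2.0250) = 0.3306
Ew-152: 33.1%, Ew-154: 66.9%.

33.1%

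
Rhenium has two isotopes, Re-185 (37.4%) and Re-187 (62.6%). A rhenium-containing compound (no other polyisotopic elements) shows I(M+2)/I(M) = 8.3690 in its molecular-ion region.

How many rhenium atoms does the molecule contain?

For n independent Re atoms, I(M+2)/I(M) = n · (abundance Re-187) / (abundance Re-185) = n · 0.626/0.374.
n = 8.3690 × 0.374/0.626 = 5.00 ≈ 5

5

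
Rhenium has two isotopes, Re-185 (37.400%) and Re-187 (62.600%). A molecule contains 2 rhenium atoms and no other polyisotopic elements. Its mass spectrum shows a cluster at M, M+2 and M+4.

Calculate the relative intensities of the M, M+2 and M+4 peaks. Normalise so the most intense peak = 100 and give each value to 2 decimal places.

29.87 : 100.00 : 83.69

The 2 Re atoms are independent, so intensities follow the terms of (0.37400 + 0.62600)^2.
P(M) = 0.37400^2 = 0.139876
P(M+2) = 2 × 0.37400^1 × 0.62600^1 = 0.468248
P(M+4) = 0.62600^2 = 0.391876
The M+2 peak is largest (0.468248); scaling to 100 gives 29.87 : 100.00 : 83.69.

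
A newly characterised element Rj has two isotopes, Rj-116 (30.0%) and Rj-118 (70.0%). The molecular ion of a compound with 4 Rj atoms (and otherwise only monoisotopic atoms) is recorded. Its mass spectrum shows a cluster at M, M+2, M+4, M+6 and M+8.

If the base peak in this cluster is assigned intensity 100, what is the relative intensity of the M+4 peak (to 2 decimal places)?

64.29

Term probabilities: M 0.0081, M+2 0.0756, M+4 0.2646, M+6 0.4116, M+8 0.2401. Base peak = M+6.
P(M+6) = C(4,3) × 0.300^1 × 0.700^3 = 4 × 0.3000 × 0.3430 = 0.411600 (base)
P(M+4) = C(4,2) × 0.300^2 × 0.700^2 = 6 × 0.0900 × 0.4900 = 0.264600
Relative intensity = 0.264600 / 0.411600 × 100 = 64.29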